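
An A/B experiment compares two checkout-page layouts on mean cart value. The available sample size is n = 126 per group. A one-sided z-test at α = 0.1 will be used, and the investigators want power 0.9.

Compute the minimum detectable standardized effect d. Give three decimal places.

d ≈ 0.323

Need Φ(δ − 1.282) = 0.9, so δ = 1.282 + 1.282 = 2.563.
δ = d·√(n/2) ⇒ d = δ/√(n/2) = 2.563/√(126/2) = 0.3229.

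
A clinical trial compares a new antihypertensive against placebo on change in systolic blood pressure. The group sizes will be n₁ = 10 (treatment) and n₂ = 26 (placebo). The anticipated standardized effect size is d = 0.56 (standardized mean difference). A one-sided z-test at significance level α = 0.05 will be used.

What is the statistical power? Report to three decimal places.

Noncentrality parameter: δ = d / √(1/n₁ + 1/n₂) = 0.56 / √(1/10 + 1/26) = 1.5050
Critical value for a one-sided test at α = 0.05: z_α = 1.645.
Power = Φ(δ − 1.645) = Φ(-0.140) = 0.4444.

Power ≈ 0.444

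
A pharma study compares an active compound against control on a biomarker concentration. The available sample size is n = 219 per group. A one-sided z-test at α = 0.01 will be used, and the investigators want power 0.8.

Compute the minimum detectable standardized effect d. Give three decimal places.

d ≈ 0.303

Need Φ(δ − 2.326) = 0.8, so δ = 2.326 + 0.842 = 3.168.
δ = d·√(n/2) ⇒ d = δ/√(n/2) = 3.168/√(219/2) = 0.3027.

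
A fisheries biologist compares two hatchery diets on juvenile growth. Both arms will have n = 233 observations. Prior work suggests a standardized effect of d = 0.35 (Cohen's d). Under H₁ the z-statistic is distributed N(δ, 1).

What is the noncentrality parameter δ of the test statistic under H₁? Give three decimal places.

δ = d·√(n/2) = 0.35 × √(233/2) = 3.7777

δ ≈ 3.778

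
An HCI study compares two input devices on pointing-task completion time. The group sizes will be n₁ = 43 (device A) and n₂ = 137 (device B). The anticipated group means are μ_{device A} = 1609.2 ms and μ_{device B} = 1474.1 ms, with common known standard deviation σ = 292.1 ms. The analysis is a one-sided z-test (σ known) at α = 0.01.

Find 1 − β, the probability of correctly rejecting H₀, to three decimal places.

Power ≈ 0.625

Standardized effect: d = |μ_{device A} − μ_{device B}| / σ = |1609.2 − 1474.1| / 292.1 = 0.4625
Noncentrality parameter: δ = d / √(1/n₁ + 1/n₂) = 0.4625 / √(1/43 + 1/137) = 2.6460
Critical value for a one-sided test at α = 0.01: z_α = 2.326.
Power = Φ(δ − 2.326) = Φ(0.320) = 0.6254.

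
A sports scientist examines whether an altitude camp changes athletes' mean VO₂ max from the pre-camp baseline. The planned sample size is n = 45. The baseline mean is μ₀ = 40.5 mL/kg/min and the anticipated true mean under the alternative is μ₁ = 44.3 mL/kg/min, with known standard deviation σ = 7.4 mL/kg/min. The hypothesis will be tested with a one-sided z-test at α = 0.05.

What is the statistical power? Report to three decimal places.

Power ≈ 0.964

Standardized effect: d = |μ₁ − μ₀| / σ = |44.3 − 40.5| / 7.4 = 0.5135
Noncentrality parameter: δ = d·√n = 0.5135 × √45 = 3.4448
One-sided α = 0.05 → critical value z_{0.05} = 1.645.
Power = P(Z > 1.645 − δ) = Φ(1.800) = 0.9641.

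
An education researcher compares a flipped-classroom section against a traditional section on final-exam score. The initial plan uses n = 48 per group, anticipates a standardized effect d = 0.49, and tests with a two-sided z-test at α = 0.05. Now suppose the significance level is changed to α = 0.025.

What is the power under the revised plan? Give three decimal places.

Power ≈ 0.563

δ = d·√(n/2) = 0.49 × √(48/2) = 2.4005 (unchanged). New critical value: z_{0.0125} = 2.241.
Revised power = Φ(δ − 2.241) + Φ(−δ − 2.241) = Φ(0.159) + Φ(-4.642) = 0.5632 + 0.0000 = 0.5632.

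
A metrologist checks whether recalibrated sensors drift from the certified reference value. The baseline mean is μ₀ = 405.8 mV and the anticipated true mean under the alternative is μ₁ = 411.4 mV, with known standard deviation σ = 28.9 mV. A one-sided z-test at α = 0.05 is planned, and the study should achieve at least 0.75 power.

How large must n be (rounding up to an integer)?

Standardized effect: d = |μ₁ − μ₀| / σ = |411.4 − 405.8| / 28.9 = 0.1938
Set Φ(δ − 1.645) = 0.75; then δ − 1.645 = Φ⁻¹(0.75) = 0.674, giving δ = 2.319.
δ = d·√n ⇒ n = (δ/d)² = (2.319 / 0.1938)² = 143.27.
Rounding up, n = 144.

n = 144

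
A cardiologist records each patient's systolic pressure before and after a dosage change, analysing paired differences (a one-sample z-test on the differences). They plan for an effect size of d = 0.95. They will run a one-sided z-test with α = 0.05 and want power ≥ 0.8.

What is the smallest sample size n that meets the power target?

For power 0.8 need Φ(δ − z_{0.05}) = 0.8, so δ = z_{0.05} + z_{0.20} = 1.645 + 0.842 = 2.486.
δ = d·√n ⇒ n = (δ/d)² = (2.486 / 0.95)² = 6.85.
Round up to the next whole unit.

n = 7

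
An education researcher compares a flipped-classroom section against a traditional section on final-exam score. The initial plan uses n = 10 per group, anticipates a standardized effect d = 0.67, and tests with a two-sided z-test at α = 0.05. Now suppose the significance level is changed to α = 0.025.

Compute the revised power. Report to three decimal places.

Power ≈ 0.229

δ = d·√(n/2) = 0.67 × √(10/2) = 1.4982 (unchanged). New critical value: z_{0.0125} = 2.241.
Revised power = Φ(δ − 2.241) + Φ(−δ − 2.241) = Φ(-0.743) + Φ(-3.740) = 0.2287 + 0.0001 = 0.2288.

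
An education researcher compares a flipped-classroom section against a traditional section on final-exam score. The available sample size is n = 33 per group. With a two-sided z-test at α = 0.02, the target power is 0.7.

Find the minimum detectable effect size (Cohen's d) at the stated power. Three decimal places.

Required noncentrality: δ = z_{0.01} + z_{0.30} = 2.326 + 0.524 = 2.851.
(Lower-tail contribution to power is negligible for δ > 0.)
δ = d·√(n/2) ⇒ d = δ/√(n/2) = 2.851/√(33/2) = 0.7018.

d ≈ 0.702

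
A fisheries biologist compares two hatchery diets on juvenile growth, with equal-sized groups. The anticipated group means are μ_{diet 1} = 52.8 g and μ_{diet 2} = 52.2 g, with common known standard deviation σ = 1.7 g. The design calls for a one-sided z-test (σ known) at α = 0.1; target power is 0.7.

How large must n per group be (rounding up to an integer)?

Standardized effect: d = |μ_{diet 1} − μ_{diet 2}| / σ = |52.8 − 52.2| / 1.7 = 0.3529
Set Φ(δ − 1.282) = 0.7; then δ − 1.282 = Φ⁻¹(0.7) = 0.524, giving δ = 1.806.
δ = d·√(n/2) ⇒ n = 2(δ/d)² = 2 × (1.806 / 0.3529)² = 52.36.
Round up to the next whole unit.

n = 53 per group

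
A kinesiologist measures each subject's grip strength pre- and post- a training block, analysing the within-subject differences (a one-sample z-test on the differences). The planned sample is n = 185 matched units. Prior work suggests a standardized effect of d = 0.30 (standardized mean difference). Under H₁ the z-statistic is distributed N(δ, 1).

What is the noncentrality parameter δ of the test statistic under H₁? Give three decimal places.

The noncentrality parameter scales effect size by the design's sample-size factor: δ = d·√n = 0.30 × √185 = 4.0804

δ ≈ 4.080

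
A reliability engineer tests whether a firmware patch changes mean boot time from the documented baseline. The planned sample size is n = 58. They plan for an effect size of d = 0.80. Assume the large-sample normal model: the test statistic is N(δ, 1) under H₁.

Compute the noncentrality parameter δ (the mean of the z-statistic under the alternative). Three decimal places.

δ ≈ 6.093

The noncentrality parameter scales effect size by the design's sample-size factor: δ = d·√n = 0.80 × √58 = 6.0926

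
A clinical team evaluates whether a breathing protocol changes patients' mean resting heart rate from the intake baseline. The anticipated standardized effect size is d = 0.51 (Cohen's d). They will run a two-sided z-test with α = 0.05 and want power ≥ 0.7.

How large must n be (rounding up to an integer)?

For power 0.7 need Φ(δ − z_{0.025}) = 0.7, so δ = z_{0.025} + z_{0.30} = 1.960 + 0.524 = 2.484.
(The Φ(−δ − z_{α/2}) term is vanishingly small for δ > 0 and is dropped in the standard sample-size formula.)
δ = d·√n ⇒ n = (δ/d)² = (2.484 / 0.51)² = 23.73.
Round up to the next whole unit.

n = 24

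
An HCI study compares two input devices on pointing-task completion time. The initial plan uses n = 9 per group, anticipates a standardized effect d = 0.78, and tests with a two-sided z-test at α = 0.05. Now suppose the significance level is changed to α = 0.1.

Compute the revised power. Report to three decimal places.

δ = d·√(n/2) = 0.78 × √(9/2) = 1.6546 (unchanged). New critical value: z_{0.05} = 1.645.
Revised power = Φ(δ − 1.645) + Φ(−δ − 1.645) = Φ(0.010) + Φ(-3.299) = 0.5039 + 0.0005 = 0.5044.

Power ≈ 0.504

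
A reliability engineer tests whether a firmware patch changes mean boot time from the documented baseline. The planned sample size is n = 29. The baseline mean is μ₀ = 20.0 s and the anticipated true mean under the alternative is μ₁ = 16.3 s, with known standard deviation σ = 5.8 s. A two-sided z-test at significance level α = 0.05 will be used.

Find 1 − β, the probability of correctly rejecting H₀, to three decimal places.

Power ≈ 0.930

Standardized effect: d = |μ₁ − μ₀| / σ = |16.3 − 20.0| / 5.8 = 0.6379
Noncentrality parameter: δ = d·√n = 0.6379 × √29 = 3.4354
Two-sided α = 0.05 → critical value z_{0.025} = 1.960.
Power = Φ(δ − 1.960) + Φ(−δ − 1.960) = Φ(1.475) + Φ(-5.395) = 0.9299 + 0.0000 = 0.9299.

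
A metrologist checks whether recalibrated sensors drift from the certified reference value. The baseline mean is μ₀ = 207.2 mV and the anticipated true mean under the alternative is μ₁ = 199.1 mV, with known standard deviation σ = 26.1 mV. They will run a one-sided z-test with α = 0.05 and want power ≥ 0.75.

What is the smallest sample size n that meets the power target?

Standardized effect: d = |μ₁ − μ₀| / σ = |199.1 − 207.2| / 26.1 = 0.3103
For power 0.75 need Φ(δ − z_{0.05}) = 0.75, so δ = z_{0.05} + z_{0.25} = 1.645 + 0.674 = 2.319.
δ = d·√n ⇒ n = (δ/d)² = (2.319 / 0.3103)² = 55.85.
Rounding up, n = 56.

n = 56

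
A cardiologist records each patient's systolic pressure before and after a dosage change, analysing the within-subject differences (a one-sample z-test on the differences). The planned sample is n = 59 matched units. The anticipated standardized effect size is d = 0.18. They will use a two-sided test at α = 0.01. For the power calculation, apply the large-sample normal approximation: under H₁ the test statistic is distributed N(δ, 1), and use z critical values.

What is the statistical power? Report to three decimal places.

Power ≈ 0.116

Noncentrality parameter: δ = d·√n = 0.18 × √59 = 1.3826
Critical value for a two-sided test at α = 0.01: z_{α/2} = 2.576.
Power = Φ(δ − 2.576) + Φ(−δ − 2.576) = Φ(-1.193) + Φ(-3.958) = 0.1164 + 0.0000 = 0.1164.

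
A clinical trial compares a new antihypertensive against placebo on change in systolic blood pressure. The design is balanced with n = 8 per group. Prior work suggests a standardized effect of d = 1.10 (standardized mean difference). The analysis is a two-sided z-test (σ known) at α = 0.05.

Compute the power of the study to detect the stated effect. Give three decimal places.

Power ≈ 0.595

Noncentrality parameter: δ = d·√(n/2) = 1.10 × √(8/2) = 2.2000
Two-sided α = 0.05 → critical value z_{0.025} = 1.960.
Power = Φ(δ − 1.960) + Φ(−δ − 1.960) = Φ(0.240) + Φ(-4.160) = 0.5948 + 0.0000 = 0.5949.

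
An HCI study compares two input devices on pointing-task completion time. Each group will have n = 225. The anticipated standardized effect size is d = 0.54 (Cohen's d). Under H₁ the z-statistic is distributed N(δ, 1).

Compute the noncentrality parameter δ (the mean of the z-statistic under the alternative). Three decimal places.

δ = d·√(n/2) = 0.54 × √(225/2) = 5.7276

δ ≈ 5.728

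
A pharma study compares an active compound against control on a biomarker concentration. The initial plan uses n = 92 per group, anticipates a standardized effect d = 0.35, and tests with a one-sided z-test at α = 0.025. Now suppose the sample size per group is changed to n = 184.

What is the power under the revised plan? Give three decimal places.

Power ≈ 0.919

With n = 184 per group: δ = d·√(n/2) = 0.35 × √(184/2) = 3.3571. Critical value z_{0.025} = 1.960.
Revised power = P(Z > 1.960 − δ) = Φ(1.397) = 0.9188.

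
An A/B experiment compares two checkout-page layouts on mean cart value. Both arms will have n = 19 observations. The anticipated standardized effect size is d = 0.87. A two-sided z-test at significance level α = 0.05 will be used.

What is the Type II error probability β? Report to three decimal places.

Noncentrality parameter: λ = d·√(n/2) = 0.87 × √(19/2) = 2.6815
Two-sided α = 0.05 → critical value z_{0.025} = 1.960.
Power = Φ(λ − 1.960) + Φ(−λ − 1.960) = Φ(0.722) + Φ(-4.641) = 0.7647 + 0.0000 = 0.7647.
Type II error: β = 1 − power = 1 − 0.7647 = 0.2353.

β ≈ 0.235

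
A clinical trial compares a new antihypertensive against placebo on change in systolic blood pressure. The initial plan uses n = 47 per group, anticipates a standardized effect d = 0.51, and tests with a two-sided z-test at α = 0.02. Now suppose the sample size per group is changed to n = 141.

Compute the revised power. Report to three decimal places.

With n = 141 per group: δ = d·√(n/2) = 0.51 × √(141/2) = 4.2822. Critical value z_{0.01} = 2.326.
Revised power = Φ(δ − 2.326) + Φ(−δ − 2.326) = Φ(1.956) + Φ(-6.609) = 0.9748 + 0.0000 = 0.9748.

Power ≈ 0.975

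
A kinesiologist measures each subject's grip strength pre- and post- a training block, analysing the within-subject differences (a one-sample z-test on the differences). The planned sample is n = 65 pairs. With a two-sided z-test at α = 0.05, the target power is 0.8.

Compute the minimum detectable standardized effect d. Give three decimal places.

d ≈ 0.347

Need Φ(δ − 1.960) = 0.8, so δ = 1.960 + 0.842 = 2.802.
(The second rejection-region term Φ(−δ − z_{α/2}) is negligible and dropped.)
δ = d·√n ⇒ d = δ/√n = 2.802/√65 = 0.3475.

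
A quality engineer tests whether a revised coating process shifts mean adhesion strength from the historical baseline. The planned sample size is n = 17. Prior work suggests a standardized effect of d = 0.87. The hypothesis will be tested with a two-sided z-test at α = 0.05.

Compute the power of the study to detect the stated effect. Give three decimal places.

Noncentrality parameter: λ = d·√n = 0.87 × √17 = 3.5871
Two-sided α = 0.05 → critical value z_{0.025} = 1.960.
Power = Φ(λ − 1.960) + Φ(−λ − 1.960) = Φ(1.627) + Φ(-5.547) = 0.9481 + 0.0000 = 0.9481.

Power ≈ 0.948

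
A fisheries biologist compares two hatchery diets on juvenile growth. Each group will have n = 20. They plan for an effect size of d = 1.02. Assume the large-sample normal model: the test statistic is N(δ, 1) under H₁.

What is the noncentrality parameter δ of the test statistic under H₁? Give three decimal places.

The noncentrality parameter scales effect size by the design's sample-size factor: δ = d·√(n/2) = 1.02 × √(20/2) = 3.2255

δ ≈ 3.226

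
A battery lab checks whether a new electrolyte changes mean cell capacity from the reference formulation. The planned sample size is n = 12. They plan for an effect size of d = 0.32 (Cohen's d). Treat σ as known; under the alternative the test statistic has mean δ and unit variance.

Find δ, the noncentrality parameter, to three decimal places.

The noncentrality parameter scales effect size by the design's sample-size factor: δ = d·√n = 0.32 × √12 = 1.1085

δ ≈ 1.109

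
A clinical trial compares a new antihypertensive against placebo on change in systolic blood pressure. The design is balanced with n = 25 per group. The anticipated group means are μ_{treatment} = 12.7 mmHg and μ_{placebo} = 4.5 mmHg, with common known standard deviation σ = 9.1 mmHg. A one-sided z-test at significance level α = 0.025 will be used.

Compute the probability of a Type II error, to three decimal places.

Standardized effect: d = |μ_{treatment} − μ_{placebo}| / σ = |12.7 − 4.5| / 9.1 = 0.9011
Noncentrality parameter: δ = d·√(n/2) = 0.9011 × √(25/2) = 3.1859
Critical value for a one-sided test at α = 0.025: z_α = 1.960.
Power = P(Z > 1.960 − δ) = Φ(1.226) = 0.8899.
Type II error: β = 1 − power = 1 − 0.8899 = 0.1101.

β ≈ 0.110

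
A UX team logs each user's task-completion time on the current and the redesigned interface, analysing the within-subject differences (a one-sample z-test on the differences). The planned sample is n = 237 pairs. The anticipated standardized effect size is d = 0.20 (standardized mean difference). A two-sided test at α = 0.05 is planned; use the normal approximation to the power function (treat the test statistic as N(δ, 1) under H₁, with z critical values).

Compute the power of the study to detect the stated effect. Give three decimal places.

Power ≈ 0.868

Noncentrality parameter: δ = d·√n = 0.20 × √237 = 3.0790
Two-sided α = 0.05 → critical value z_{0.025} = 1.960.
Power = Φ(δ − 1.960) + Φ(−δ − 1.960) = Φ(1.119) + Φ(-5.039) = 0.8684 + 0.0000 = 0.8684.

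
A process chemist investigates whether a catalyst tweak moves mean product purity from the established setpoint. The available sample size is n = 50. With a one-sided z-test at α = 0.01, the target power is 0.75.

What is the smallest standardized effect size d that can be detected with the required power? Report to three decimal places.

Required noncentrality: δ = z_{0.01} + z_{0.25} = 2.326 + 0.674 = 3.001.
δ = d·√n ⇒ d = δ/√n = 3.001/√50 = 0.4244.

d ≈ 0.424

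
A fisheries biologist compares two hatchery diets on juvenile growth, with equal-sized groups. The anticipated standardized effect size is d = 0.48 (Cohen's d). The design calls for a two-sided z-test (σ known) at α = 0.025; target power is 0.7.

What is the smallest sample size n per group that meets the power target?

n = 67 per group

For power 0.7 need Φ(δ − z_{0.0125}) = 0.7, so δ = z_{0.0125} + z_{0.30} = 2.241 + 0.524 = 2.766.
(The Φ(−δ − z_{α/2}) term is vanishingly small for δ > 0 and is dropped in the standard sample-size formula.)
δ = d·√(n/2) ⇒ n = 2(δ/d)² = 2 × (2.766 / 0.48)² = 66.40.
Round up to the next whole unit.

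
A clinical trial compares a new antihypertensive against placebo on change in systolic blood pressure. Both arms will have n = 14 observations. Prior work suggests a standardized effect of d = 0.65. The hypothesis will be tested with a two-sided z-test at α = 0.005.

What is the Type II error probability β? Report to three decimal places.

Noncentrality parameter: δ = d·√(n/2) = 0.65 × √(14/2) = 1.7197
Critical value for a two-sided test at α = 0.005: z_{α/2} = 2.807.
Power = Φ(δ − 2.807) + Φ(−δ − 2.807) = Φ(-1.087) + Φ(-4.527) = 0.1385 + 0.0000 = 0.1385.
Type II error: β = 1 − power = 1 − 0.1385 = 0.8615.

β ≈ 0.862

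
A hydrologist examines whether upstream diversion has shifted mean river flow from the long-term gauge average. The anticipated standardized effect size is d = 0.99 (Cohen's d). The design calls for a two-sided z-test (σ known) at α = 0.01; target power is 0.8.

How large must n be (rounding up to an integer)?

Set Φ(δ − 2.576) = 0.8; then δ − 2.576 = Φ⁻¹(0.8) = 0.842, giving δ = 3.417.
(For δ > 0 the lower-tail rejection region contributes negligibly to power, so the one-term inversion is standard.)
δ = d·√n ⇒ n = (δ/d)² = (3.417 / 0.99)² = 11.92.
Round up to the next whole unit.

n = 12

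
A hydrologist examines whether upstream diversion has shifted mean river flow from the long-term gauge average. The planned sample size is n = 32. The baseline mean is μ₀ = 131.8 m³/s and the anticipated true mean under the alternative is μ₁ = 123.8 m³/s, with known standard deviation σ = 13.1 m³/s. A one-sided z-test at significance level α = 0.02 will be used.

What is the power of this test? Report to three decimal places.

Standardized effect: d = |μ₁ − μ₀| / σ = |123.8 − 131.8| / 13.1 = 0.6107
Noncentrality parameter: λ = d·√n = 0.6107 × √32 = 3.4546
One-sided α = 0.02 → critical value z_{0.02} = 2.054.
Power = P(Z > 2.054 − λ) = Φ(1.401) = 0.9194.

Power ≈ 0.919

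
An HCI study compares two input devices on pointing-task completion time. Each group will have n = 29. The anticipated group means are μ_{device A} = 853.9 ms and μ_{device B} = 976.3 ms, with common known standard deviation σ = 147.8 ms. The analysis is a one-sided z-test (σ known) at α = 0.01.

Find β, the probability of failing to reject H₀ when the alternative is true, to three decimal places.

Standardized effect: d = |μ_{device A} − μ_{device B}| / σ = |853.9 − 976.3| / 147.8 = 0.8281
Noncentrality parameter: δ = d·√(n/2) = 0.8281 × √(29/2) = 3.1535
Critical value for a one-sided test at α = 0.01: z_α = 2.326.
Power = Φ(δ − 2.326) = Φ(0.827) = 0.7959.
Type II error: β = 1 − power = 1 − 0.7959 = 0.2041.

β ≈ 0.204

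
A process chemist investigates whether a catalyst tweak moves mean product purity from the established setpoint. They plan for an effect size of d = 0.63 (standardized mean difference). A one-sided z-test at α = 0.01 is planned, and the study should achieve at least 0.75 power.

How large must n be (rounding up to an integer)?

Set Φ(δ − 2.326) = 0.75; then δ − 2.326 = Φ⁻¹(0.75) = 0.674, giving δ = 3.001.
δ = d·√n ⇒ n = (δ/d)² = (3.001 / 0.63)² = 22.69.
Rounding up, n = 23.

n = 23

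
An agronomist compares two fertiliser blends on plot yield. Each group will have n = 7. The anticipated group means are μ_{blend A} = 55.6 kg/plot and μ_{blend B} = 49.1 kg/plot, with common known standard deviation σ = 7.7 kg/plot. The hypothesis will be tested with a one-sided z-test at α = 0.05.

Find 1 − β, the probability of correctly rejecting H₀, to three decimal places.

Power ≈ 0.474

Standardized effect: d = |μ_{blend A} − μ_{blend B}| / σ = |55.6 − 49.1| / 7.7 = 0.8442
Noncentrality parameter: δ = d·√(n/2) = 0.8442 × √(7/2) = 1.5793
One-sided α = 0.05 → critical value z_{0.05} = 1.645.
Power = P(Z > 1.645 − δ) = Φ(-0.066) = 0.4739.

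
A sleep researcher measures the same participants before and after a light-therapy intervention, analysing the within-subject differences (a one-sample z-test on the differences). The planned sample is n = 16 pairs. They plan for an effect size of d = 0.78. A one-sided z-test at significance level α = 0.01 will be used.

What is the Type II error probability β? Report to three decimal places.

β ≈ 0.214

Noncentrality parameter: δ = d·√n = 0.78 × √16 = 3.1200
One-sided α = 0.01 → critical value z_{0.01} = 2.326.
Power = P(Z > 2.326 − δ) = Φ(0.794) = 0.7863.
Type II error: β = 1 − power = 1 − 0.7863 = 0.2137.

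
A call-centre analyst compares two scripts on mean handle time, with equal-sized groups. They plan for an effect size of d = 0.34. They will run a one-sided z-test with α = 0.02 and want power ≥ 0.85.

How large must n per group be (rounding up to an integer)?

n = 166 per group

Set Φ(δ − 2.054) = 0.85; then δ − 2.054 = Φ⁻¹(0.85) = 1.036, giving δ = 3.090.
δ = d·√(n/2) ⇒ n = 2(δ/d)² = 2 × (3.090 / 0.34)² = 165.21.
Round up to the next whole unit.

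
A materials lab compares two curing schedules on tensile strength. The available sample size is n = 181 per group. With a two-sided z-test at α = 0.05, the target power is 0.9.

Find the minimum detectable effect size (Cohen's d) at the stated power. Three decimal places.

Need Φ(δ − 1.960) = 0.9, so δ = 1.960 + 1.282 = 3.242.
(Lower-tail contribution to power is negligible for δ > 0.)
δ = d·√(n/2) ⇒ d = δ/√(n/2) = 3.242/√(181/2) = 0.3407.

d ≈ 0.341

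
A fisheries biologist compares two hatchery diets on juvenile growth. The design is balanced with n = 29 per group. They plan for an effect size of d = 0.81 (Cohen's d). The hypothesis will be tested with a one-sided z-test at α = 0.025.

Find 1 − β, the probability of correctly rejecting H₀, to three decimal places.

Power ≈ 0.870

Noncentrality parameter: δ = d·√(n/2) = 0.81 × √(29/2) = 3.0844
One-sided α = 0.025 → critical value z_{0.025} = 1.960.
Power = Φ(δ − 1.960) = Φ(1.124) = 0.8696.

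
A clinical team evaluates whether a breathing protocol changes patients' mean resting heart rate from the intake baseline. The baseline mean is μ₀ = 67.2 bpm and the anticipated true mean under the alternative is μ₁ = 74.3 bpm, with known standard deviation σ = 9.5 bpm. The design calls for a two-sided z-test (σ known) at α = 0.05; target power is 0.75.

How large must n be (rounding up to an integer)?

Standardized effect: d = |μ₁ − μ₀| / σ = |74.3 − 67.2| / 9.5 = 0.7474
For power 0.75 need Φ(δ − z_{0.025}) = 0.75, so δ = z_{0.025} + z_{0.25} = 1.960 + 0.674 = 2.634.
(Ignoring the negligible lower-tail rejection probability gives the usual closed-form inversion.)
δ = d·√n ⇒ n = (δ/d)² = (2.634 / 0.7474)² = 12.43.
Round up to the next whole unit.

n = 13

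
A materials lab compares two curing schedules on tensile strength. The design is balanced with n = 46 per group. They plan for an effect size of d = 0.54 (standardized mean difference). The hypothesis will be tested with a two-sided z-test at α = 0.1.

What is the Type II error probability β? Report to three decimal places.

β ≈ 0.172

Noncentrality parameter: δ = d·√(n/2) = 0.54 × √(46/2) = 2.5897
Two-sided α = 0.1 → critical value z_{0.05} = 1.645.
Power = Φ(δ − 1.645) + Φ(−δ − 1.645) = Φ(0.945) + Φ(-4.235) = 0.8276 + 0.0000 = 0.8277.
Type II error: β = 1 − power = 1 − 0.8277 = 0.1723.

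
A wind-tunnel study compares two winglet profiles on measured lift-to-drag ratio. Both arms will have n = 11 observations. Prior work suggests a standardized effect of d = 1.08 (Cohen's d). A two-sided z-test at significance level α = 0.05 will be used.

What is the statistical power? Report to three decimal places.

Noncentrality parameter: δ = d·√(n/2) = 1.08 × √(11/2) = 2.5328
Two-sided α = 0.05 → critical value z_{0.025} = 1.960.
Power = Φ(δ − 1.960) + Φ(−δ − 1.960) = Φ(0.573) + Φ(-4.493) = 0.7166 + 0.0000 = 0.7166.

Power ≈ 0.717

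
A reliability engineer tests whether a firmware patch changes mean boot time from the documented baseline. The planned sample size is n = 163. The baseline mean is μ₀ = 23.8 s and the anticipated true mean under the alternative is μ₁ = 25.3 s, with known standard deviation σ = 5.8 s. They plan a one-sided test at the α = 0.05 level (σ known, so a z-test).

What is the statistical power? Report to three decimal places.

Power ≈ 0.951

Standardized effect: d = |μ₁ − μ₀| / σ = |25.3 − 23.8| / 5.8 = 0.2586
Noncentrality parameter: δ = d·√n = 0.2586 × √163 = 3.3018
Critical value for a one-sided test at α = 0.05: z_α = 1.645.
Power = Φ(δ − 1.645) = Φ(1.657) = 0.9512.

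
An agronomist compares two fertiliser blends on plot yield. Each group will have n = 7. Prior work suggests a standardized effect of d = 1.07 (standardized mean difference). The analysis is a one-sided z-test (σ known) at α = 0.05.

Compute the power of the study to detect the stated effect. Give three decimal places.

Power ≈ 0.639

Noncentrality parameter: δ = d·√(n/2) = 1.07 × √(7/2) = 2.0018
Critical value for a one-sided test at α = 0.05: z_α = 1.645.
Power = P(Z > 1.645 − δ) = Φ(0.357) = 0.6394.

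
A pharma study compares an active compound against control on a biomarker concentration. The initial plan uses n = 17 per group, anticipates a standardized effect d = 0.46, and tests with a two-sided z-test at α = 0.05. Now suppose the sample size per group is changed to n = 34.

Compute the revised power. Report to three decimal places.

Power ≈ 0.475

With n = 34 per group: δ = d·√(n/2) = 0.46 × √(34/2) = 1.8966. Critical value z_{0.025} = 1.960.
Revised power = Φ(δ − 1.960) + Φ(−δ − 1.960) = Φ(-0.063) + Φ(-3.857) = 0.4747 + 0.0001 = 0.4748.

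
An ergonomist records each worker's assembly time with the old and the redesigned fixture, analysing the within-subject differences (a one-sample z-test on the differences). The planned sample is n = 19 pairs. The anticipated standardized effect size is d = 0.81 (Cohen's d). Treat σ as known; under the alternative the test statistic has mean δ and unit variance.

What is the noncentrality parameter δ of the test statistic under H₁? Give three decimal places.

δ = d·√n = 0.81 × √19 = 3.5307

δ ≈ 3.531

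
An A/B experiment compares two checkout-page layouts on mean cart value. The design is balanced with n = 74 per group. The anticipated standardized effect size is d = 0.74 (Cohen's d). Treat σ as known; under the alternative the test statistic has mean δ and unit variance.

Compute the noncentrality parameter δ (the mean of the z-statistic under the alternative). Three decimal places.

The noncentrality parameter scales effect size by the design's sample-size factor: δ = d·√(n/2) = 0.74 × √(74/2) = 4.5012

δ ≈ 4.501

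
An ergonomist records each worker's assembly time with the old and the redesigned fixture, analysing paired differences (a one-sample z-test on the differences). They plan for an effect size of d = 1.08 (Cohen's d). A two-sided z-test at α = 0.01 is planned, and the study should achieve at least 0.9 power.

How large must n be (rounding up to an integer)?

n = 13

Set Φ(δ − 2.576) = 0.9; then δ − 2.576 = Φ⁻¹(0.9) = 1.282, giving δ = 3.857.
(Ignoring the negligible lower-tail rejection probability gives the usual closed-form inversion.)
δ = d·√n ⇒ n = (δ/d)² = (3.857 / 1.08)² = 12.76.
Rounding up, n = 13.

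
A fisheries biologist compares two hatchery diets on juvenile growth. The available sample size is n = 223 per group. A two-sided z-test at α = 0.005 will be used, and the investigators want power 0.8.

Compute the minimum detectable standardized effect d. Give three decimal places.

d ≈ 0.346

Need Φ(δ − 2.807) = 0.8, so δ = 2.807 + 0.842 = 3.649.
(Lower-tail contribution to power is negligible for δ > 0.)
δ = d·√(n/2) ⇒ d = δ/√(n/2) = 3.649/√(223/2) = 0.3455.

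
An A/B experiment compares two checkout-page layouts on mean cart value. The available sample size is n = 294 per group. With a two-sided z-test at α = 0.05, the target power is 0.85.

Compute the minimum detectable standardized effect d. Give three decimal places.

Required noncentrality: δ = z_{0.025} + z_{0.15} = 1.960 + 1.036 = 2.996.
(Lower-tail contribution to power is negligible for δ > 0.)
δ = d·√(n/2) ⇒ d = δ/√(n/2) = 2.996/√(294/2) = 0.2471.

d ≈ 0.247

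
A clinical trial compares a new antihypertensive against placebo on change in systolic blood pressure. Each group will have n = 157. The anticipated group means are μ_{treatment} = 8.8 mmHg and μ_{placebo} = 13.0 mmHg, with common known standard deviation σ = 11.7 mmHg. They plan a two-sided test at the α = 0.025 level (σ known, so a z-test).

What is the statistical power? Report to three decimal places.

Power ≈ 0.826

Standardized effect: d = |μ_{treatment} − μ_{placebo}| / σ = |8.8 − 13.0| / 11.7 = 0.3590
Noncentrality parameter: δ = d·√(n/2) = 0.3590 × √(157/2) = 3.1805
Critical value for a two-sided test at α = 0.025: z_{α/2} = 2.241.
Power = Φ(δ − 2.241) + Φ(−δ − 2.241) = Φ(0.939) + Φ(-5.422) = 0.8262 + 0.0000 = 0.8262.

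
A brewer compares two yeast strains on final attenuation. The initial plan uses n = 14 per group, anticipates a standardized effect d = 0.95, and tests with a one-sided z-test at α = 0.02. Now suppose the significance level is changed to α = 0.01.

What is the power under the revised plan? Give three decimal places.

δ = d·√(n/2) = 0.95 × √(14/2) = 2.5135 (unchanged). New critical value: z_{0.01} = 2.326.
Revised power = P(Z > 2.326 − δ) = Φ(0.187) = 0.5742.

Power ≈ 0.574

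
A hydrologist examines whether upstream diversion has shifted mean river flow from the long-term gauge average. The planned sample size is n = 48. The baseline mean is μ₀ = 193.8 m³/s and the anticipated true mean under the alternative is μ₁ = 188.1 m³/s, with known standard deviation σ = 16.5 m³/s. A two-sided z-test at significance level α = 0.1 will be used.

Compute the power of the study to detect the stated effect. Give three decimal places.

Power ≈ 0.773

Standardized effect: d = |μ₁ − μ₀| / σ = |188.1 − 193.8| / 16.5 = 0.3455
Noncentrality parameter: δ = d·√n = 0.3455 × √48 = 2.3934
Critical value for a two-sided test at α = 0.1: z_{α/2} = 1.645.
Power = Φ(δ − 1.645) + Φ(−δ − 1.645) = Φ(0.749) + Φ(-4.038) = 0.7729 + 0.0000 = 0.7730.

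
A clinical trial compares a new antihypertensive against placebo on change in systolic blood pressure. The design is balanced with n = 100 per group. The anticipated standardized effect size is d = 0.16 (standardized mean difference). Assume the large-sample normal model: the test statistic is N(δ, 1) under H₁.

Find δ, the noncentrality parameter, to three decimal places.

δ ≈ 1.131

δ = d·√(n/2) = 0.16 × √(100/2) = 1.1314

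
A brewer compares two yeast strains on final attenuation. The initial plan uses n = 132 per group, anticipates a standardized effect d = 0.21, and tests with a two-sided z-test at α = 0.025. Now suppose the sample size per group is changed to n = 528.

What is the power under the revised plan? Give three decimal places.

With n = 528 per group: δ = d·√(n/2) = 0.21 × √(528/2) = 3.4121. Critical value z_{0.0125} = 2.241.
Revised power = Φ(δ − 2.241) + Φ(−δ − 2.241) = Φ(1.171) + Φ(-5.653) = 0.8791 + 0.0000 = 0.8791.

Power ≈ 0.879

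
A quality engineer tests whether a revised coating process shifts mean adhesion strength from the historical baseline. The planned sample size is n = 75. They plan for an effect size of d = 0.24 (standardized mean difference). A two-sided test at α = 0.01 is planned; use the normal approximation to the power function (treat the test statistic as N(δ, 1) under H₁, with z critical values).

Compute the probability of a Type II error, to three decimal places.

β ≈ 0.691

Noncentrality parameter: δ = d·√n = 0.24 × √75 = 2.0785
Critical value for a two-sided test at α = 0.01: z_{α/2} = 2.576.
Power = Φ(δ − 2.576) + Φ(−δ − 2.576) = Φ(-0.497) + Φ(-4.654) = 0.3095 + 0.0000 = 0.3095.
Type II error: β = 1 − power = 1 − 0.3095 = 0.6905.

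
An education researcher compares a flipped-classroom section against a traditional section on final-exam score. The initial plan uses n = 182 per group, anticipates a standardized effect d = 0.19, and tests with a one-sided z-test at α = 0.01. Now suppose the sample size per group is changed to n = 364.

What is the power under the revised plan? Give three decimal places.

Power ≈ 0.594

With n = 364 per group: δ = d·√(n/2) = 0.19 × √(364/2) = 2.5632. Critical value z_{0.01} = 2.326.
Revised power = Φ(δ − 2.326) = Φ(0.237) = 0.5936.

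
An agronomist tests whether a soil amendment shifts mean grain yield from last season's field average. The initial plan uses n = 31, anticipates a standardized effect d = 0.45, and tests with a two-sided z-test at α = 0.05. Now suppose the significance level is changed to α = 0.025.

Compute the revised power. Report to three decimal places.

Power ≈ 0.604

δ = d·√n = 0.45 × √31 = 2.5055 (unchanged). New critical value: z_{0.0125} = 2.241.
Revised power = Φ(δ − 2.241) + Φ(−δ − 2.241) = Φ(0.264) + Φ(-4.747) = 0.6041 + 0.0000 = 0.6041.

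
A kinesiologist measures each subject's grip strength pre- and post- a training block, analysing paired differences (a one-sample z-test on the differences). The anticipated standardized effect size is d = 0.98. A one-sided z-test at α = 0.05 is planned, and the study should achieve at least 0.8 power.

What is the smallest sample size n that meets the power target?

n = 7

For power 0.8 need Φ(δ − z_{0.05}) = 0.8, so δ = z_{0.05} + z_{0.20} = 1.645 + 0.842 = 2.486.
δ = d·√n ⇒ n = (δ/d)² = (2.486 / 0.98)² = 6.44.
Round up to the next whole unit.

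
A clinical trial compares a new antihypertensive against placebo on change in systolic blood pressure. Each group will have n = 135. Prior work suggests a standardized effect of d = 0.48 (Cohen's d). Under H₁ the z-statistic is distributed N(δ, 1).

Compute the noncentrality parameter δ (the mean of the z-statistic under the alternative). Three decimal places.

δ ≈ 3.944

The noncentrality parameter scales effect size by the design's sample-size factor: δ = d·√(n/2) = 0.48 × √(135/2) = 3.9436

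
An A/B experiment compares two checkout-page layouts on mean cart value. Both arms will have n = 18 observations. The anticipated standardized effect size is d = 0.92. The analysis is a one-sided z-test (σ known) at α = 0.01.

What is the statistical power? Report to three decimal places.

Noncentrality parameter: δ = d·√(n/2) = 0.92 × √(18/2) = 2.7600
One-sided α = 0.01 → critical value z_{0.01} = 2.326.
Power = P(Z > 2.326 − δ) = Φ(0.434) = 0.6677.

Power ≈ 0.668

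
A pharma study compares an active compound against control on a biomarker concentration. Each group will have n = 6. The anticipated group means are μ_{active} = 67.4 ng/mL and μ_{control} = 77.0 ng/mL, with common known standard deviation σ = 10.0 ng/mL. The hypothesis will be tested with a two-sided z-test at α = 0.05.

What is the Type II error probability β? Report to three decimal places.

Standardized effect: d = |μ_{active} − μ_{control}| / σ = |67.4 − 77.0| / 10.0 = 0.9600
Noncentrality parameter: δ = d·√(n/2) = 0.9600 × √(6/2) = 1.6628
Critical value for a two-sided test at α = 0.05: z_{α/2} = 1.960.
Power = Φ(δ − 1.960) + Φ(−δ − 1.960) = Φ(-0.297) + Φ(-3.623) = 0.3832 + 0.0001 = 0.3833.
Type II error: β = 1 − power = 1 − 0.3833 = 0.6167.

β ≈ 0.617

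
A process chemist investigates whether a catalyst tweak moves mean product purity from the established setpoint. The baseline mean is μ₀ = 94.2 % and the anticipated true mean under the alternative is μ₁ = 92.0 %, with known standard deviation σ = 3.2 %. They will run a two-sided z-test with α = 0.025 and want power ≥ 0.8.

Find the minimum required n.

Standardized effect: d = |μ₁ − μ₀| / σ = |92.0 − 94.2| / 3.2 = 0.6875
Set Φ(δ − 2.241) = 0.8; then δ − 2.241 = Φ⁻¹(0.8) = 0.842, giving δ = 3.083.
(For δ > 0 the lower-tail rejection region contributes negligibly to power, so the one-term inversion is standard.)
δ = d·√n ⇒ n = (δ/d)² = (3.083 / 0.6875)² = 20.11.
Rounding up, n = 21.

n = 21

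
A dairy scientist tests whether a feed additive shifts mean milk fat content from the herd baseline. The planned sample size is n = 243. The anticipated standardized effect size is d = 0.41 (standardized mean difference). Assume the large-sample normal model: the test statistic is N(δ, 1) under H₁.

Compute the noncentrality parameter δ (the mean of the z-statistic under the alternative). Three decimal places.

The noncentrality parameter scales effect size by the design's sample-size factor: δ = d·√n = 0.41 × √243 = 6.3913

δ ≈ 6.391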